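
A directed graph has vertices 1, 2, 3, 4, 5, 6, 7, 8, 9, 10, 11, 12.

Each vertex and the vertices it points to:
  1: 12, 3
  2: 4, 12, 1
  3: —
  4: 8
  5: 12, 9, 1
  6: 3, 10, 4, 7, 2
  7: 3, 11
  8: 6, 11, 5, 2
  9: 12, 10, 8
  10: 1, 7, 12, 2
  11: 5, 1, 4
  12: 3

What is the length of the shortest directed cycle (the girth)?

For each vertex v, BFS finds the shortest path from v back to v.
The shortest such closed walk is 9 → 8 → 5 → 9, length 3.

3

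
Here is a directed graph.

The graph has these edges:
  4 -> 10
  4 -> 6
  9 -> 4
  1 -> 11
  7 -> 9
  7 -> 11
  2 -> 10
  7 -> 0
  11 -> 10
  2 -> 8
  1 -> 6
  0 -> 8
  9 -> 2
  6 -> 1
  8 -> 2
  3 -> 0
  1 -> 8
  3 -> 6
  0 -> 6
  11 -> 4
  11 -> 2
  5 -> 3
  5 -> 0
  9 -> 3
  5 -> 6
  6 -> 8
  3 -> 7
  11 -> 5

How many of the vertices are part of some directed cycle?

A vertex is on a directed cycle iff it belongs to a strongly connected component of size ≥ 2 (or has a self-loop).
The vertices on cycles are {0, 1, 2, 3, 4, 5, 6, 7, 8, 9, 11} — 11 in total.

11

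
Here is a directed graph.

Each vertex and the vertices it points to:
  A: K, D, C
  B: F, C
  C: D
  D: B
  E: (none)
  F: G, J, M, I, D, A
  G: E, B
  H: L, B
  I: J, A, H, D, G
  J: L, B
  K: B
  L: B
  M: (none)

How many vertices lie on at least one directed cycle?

11

A vertex is on a directed cycle iff it belongs to a strongly connected component of size ≥ 2 (or has a self-loop).
The vertices on cycles are {A, B, C, D, F, G, H, I, J, K, L} — 11 in total.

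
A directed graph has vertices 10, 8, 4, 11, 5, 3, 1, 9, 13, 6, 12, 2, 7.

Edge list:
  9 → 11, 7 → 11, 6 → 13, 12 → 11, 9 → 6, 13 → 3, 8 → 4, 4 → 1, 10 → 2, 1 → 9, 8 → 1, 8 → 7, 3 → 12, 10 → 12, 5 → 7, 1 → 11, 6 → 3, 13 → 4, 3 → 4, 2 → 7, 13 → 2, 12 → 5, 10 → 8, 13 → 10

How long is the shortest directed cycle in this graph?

5

For each vertex v, BFS finds the shortest path from v back to v.
The shortest such closed walk is 6 → 13 → 4 → 1 → 9 → 6, length 5.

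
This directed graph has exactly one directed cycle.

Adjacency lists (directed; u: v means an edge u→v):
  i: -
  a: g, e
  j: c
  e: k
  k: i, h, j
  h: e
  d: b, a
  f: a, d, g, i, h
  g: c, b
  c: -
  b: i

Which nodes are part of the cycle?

DFS with gray/black marking from e:
e gray
  k gray
    i gray
    i black
    h gray
      h→e: e is gray → back edge
Back edge closes the cycle e → k → h → e; its vertices are {e, h, k}.

e, h, k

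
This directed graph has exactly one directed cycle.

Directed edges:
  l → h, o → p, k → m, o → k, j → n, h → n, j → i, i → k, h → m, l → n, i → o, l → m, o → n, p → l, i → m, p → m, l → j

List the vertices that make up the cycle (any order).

i, j, l, o, p

DFS with gray/black marking from l:
l gray
  h gray
    m gray
    m black
    n gray
    n black
  h black
  l→n: n black — skip
  j gray
    j→n: n black — skip
    i gray
      k gray
        k→m: m black — skip
      k black
      o gray
        o→k: k black — skip
        p gray
          p→m: m black — skip
          p→l: l is gray → back edge
Back edge closes the cycle l → j → i → o → p → l; its vertices are {i, j, l, o, p}.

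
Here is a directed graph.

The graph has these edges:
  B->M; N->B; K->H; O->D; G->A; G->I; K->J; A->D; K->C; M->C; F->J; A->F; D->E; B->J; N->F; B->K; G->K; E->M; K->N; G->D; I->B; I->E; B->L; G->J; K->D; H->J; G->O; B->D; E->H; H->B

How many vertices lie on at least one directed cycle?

6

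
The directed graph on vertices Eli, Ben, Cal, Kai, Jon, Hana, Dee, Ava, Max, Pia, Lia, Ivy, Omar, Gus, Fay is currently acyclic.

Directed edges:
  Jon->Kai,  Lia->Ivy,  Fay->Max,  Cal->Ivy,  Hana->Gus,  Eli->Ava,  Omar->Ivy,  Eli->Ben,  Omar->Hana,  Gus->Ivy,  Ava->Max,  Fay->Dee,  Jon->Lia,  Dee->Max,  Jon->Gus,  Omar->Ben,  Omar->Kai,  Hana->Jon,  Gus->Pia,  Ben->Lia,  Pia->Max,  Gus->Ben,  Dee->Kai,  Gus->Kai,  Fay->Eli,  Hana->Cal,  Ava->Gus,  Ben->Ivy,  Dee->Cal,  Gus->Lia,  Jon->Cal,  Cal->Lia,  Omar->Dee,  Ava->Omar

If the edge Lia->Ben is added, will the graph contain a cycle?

Yes

Adding Lia→Ben creates a cycle iff Ben can already reach Lia.
Path from Ben: Ben → Lia.
So Ben → … → Lia → Ben is a cycle.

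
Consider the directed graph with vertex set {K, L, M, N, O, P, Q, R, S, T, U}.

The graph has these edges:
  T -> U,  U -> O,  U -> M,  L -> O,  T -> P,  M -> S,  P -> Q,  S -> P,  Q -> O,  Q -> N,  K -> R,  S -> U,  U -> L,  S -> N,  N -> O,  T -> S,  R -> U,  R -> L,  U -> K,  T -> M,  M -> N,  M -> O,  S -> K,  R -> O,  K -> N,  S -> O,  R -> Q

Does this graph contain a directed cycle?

Yes

DFS with white/gray/black marking, starting from N:
N gray
  O gray
  O black
N black
K gray
  R gray
    Q gray
      Q→N: N black — skip
      Q→O: O black — skip
    Q black
    R→O: O black — skip
    L gray
      L→O: O black — skip
    L black
    U gray
      M gray
        M→O: O black — skip
        S gray
          S→K: K is gray → back edge
Back edge found, so a cycle exists: K → R → U → M → S → K.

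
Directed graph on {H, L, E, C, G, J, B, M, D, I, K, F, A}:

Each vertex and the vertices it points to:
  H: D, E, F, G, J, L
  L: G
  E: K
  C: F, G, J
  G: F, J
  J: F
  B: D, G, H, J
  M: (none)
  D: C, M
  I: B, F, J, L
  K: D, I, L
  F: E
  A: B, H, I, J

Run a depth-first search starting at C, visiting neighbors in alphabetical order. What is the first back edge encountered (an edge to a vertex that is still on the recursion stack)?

D->C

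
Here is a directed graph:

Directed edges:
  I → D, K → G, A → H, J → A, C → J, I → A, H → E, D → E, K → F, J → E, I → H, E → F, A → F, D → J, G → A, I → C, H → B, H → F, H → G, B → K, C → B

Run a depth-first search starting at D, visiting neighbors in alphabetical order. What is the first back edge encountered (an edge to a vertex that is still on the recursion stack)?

DFS from D (visiting neighbors in alphabetical order); mark gray on enter, black on exit:
D gray
  E gray
    F gray
    F black
  E black
  J gray
    A gray
      A→F: F black — skip
      H gray
        B gray
          K gray
            K→F: F black — skip
            G gray
              G→A: A is gray → back edge
First back edge: G → A.

G->A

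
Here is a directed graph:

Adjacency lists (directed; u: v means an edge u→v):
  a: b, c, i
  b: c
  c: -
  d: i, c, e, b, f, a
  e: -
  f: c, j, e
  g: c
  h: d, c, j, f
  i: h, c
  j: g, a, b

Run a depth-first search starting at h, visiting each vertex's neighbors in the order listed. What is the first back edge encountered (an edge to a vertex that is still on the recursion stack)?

i->h

DFS from h (visiting each vertex's neighbors in the order listed); mark gray on enter, black on exit:
h gray
  d gray
    i gray
      i→h: h is gray → back edge
First back edge: i → h.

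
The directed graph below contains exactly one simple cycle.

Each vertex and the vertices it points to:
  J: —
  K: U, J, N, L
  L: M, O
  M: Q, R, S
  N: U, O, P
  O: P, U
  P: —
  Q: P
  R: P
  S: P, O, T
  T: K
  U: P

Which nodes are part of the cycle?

K, L, M, S, T

DFS with gray/black marking from K:
K gray
  U gray
    P gray
    P black
  U black
  J gray
  J black
  N gray
    N→U: U black — skip
    O gray
      O→P: P black — skip
      O→U: U black — skip
    O black
    N→P: P black — skip
  N black
  L gray
    M gray
      Q gray
        Q→P: P black — skip
      Q black
      R gray
        R→P: P black — skip
      R black
      S gray
        S→P: P black — skip
        S→O: O black — skip
        T gray
          T→K: K is gray → back edge
Back edge closes the cycle K → L → M → S → T → K; its vertices are {K, L, M, S, T}.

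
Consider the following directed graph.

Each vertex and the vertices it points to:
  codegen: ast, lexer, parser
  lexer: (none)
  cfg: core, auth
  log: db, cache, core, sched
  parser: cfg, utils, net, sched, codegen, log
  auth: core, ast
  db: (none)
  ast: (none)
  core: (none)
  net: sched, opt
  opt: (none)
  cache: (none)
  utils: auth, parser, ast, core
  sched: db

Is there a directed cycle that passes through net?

No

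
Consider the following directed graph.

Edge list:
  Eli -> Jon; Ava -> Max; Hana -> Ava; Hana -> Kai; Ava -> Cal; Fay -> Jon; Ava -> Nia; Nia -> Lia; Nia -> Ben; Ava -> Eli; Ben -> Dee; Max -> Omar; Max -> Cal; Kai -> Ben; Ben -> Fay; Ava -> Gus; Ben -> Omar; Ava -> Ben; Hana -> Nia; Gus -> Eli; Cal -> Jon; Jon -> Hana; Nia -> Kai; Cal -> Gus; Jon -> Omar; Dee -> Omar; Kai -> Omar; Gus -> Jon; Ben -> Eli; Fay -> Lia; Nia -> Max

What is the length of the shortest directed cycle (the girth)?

For each vertex v, BFS finds the shortest path from v back to v.
The shortest such closed walk is Hana → Ava → Gus → Jon → Hana, length 4.

4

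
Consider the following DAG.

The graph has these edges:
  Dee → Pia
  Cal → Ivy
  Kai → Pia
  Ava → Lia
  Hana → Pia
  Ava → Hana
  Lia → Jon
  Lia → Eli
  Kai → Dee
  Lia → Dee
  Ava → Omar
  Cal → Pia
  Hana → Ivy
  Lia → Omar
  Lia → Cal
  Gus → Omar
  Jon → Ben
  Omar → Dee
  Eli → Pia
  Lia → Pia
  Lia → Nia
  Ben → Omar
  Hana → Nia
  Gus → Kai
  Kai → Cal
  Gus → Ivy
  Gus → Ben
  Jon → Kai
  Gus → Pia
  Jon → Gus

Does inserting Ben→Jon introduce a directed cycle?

Yes

Adding Ben→Jon creates a cycle iff Jon can already reach Ben.
Path from Jon: Jon → Ben.
So Jon → … → Ben → Jon is a cycle.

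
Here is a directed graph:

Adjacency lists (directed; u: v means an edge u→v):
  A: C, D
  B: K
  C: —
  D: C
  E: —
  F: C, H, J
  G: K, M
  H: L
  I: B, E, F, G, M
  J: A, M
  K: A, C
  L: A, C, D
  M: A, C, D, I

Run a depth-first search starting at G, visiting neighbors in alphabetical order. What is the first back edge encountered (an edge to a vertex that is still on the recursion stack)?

DFS from G (visiting neighbors in alphabetical order); mark gray on enter, black on exit:
G gray
  K gray
    A gray
      C gray
      C black
      D gray
        D→C: C black — skip
      D black
    A black
    K→C: C black — skip
  K black
  M gray
    M→A: A black — skip
    M→C: C black — skip
    M→D: D black — skip
    I gray
      B gray
        B→K: K black — skip
      B black
      E gray
      E black
      F gray
        F→C: C black — skip
        H gray
          L gray
            L→A: A black — skip
            L→C: C black — skip
            L→D: D black — skip
          L black
        H black
        J gray
          J→A: A black — skip
          J→M: M is gray → back edge
First back edge: J → M.

J→M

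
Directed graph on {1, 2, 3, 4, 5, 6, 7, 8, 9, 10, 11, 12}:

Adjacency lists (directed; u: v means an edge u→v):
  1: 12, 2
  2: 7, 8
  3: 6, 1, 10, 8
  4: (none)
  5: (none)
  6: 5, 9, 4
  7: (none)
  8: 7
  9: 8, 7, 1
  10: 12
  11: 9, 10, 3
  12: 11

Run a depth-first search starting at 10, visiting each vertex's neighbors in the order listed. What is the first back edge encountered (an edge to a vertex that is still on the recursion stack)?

1→12

DFS from 10 (visiting each vertex's neighbors in the order listed); mark gray on enter, black on exit:
10 gray
  12 gray
    11 gray
      9 gray
        8 gray
          7 gray
          7 black
        8 black
        9→7: 7 black — skip
        1 gray
          1→12: 12 is gray → back edge
First back edge: 1 → 12.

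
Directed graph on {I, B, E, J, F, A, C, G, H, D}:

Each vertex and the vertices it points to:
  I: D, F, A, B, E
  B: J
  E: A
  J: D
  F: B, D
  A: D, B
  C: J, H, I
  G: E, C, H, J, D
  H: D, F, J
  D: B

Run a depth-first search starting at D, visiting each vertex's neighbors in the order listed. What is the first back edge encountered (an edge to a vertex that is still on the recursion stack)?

J->D

DFS from D (visiting each vertex's neighbors in the order listed); mark gray on enter, black on exit:
D gray
  B gray
    J gray
      J→D: D is gray → back edge
First back edge: J → D.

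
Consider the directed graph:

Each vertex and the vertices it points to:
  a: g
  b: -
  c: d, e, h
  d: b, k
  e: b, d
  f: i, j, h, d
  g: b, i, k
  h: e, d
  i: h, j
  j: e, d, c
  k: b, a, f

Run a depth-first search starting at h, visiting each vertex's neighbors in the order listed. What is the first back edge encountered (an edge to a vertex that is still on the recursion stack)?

DFS from h (visiting each vertex's neighbors in the order listed); mark gray on enter, black on exit:
h gray
  e gray
    b gray
    b black
    d gray
      d→b: b black — skip
      k gray
        k→b: b black — skip
        a gray
          g gray
            g→b: b black — skip
            i gray
              i→h: h is gray → back edge
First back edge: i → h.

i->h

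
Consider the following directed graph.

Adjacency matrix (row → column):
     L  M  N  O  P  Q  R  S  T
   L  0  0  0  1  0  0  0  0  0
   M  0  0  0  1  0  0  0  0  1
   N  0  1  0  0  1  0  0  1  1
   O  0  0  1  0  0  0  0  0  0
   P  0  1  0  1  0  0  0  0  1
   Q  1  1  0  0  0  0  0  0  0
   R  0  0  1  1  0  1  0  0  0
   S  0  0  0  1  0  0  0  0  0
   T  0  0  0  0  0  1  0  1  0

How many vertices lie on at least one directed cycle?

8

A vertex is on a directed cycle iff it belongs to a strongly connected component of size ≥ 2 (or has a self-loop).
The vertices on cycles are {L, M, N, O, P, Q, S, T} — 8 in total.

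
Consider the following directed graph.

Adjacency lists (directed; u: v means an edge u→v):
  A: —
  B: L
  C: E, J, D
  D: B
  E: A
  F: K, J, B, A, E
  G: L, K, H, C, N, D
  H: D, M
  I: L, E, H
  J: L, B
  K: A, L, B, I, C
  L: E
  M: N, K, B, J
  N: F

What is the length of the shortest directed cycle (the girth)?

4

For each vertex v, BFS finds the shortest path from v back to v.
The shortest such closed walk is H → M → K → I → H, length 4.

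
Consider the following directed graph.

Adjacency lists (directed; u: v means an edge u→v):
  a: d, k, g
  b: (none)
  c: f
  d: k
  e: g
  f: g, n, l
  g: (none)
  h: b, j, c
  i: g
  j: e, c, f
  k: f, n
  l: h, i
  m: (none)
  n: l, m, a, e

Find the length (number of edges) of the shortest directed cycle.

For each vertex v, BFS finds the shortest path from v back to v.
The shortest such closed walk is n → a → k → n, length 3.

3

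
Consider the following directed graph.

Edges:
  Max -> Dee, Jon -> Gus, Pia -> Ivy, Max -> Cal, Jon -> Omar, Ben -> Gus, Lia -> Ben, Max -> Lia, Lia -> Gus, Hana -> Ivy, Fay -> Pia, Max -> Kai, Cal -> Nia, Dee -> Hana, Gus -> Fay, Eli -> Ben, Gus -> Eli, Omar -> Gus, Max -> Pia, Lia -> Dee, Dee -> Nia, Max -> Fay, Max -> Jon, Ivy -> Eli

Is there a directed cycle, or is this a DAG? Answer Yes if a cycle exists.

Yes

DFS with white/gray/black marking, starting from Cal:
Cal gray
  Nia gray
  Nia black
Cal black
Fay gray
  Pia gray
    Ivy gray
      Eli gray
        Ben gray
          Gus gray
            Gus→Fay: Fay is gray → back edge
Back edge found, so a cycle exists: Fay → Pia → Ivy → Eli → Ben → Gus → Fay.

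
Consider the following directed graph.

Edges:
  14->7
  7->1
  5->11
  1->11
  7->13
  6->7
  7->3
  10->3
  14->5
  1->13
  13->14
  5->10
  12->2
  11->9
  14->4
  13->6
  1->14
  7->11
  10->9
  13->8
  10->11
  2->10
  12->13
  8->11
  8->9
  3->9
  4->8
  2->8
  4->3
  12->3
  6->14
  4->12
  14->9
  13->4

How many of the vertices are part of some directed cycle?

7

A vertex is on a directed cycle iff it belongs to a strongly connected component of size ≥ 2 (or has a self-loop).
The vertices on cycles are {1, 4, 6, 7, 12, 13, 14} — 7 in total.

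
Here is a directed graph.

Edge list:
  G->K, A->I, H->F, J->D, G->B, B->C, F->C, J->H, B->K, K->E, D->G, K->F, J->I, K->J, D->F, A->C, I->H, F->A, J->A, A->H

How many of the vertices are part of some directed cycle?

A vertex is on a directed cycle iff it belongs to a strongly connected component of size ≥ 2 (or has a self-loop).
The vertices on cycles are {A, B, D, F, G, H, I, J, K} — 9 in total.

9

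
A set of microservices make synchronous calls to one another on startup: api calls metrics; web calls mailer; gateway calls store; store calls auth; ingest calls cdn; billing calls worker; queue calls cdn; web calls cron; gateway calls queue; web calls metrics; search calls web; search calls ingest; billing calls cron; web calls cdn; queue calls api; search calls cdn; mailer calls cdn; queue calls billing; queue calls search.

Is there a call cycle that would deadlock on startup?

DFS with white/gray/black marking, starting from cdn:
cdn gray
cdn black
queue gray
  queue→cdn: cdn black — skip
  api gray
    metrics gray
    metrics black
  api black
  billing gray
    worker gray
    worker black
    cron gray
    cron black
  billing black
  search gray
    search→cdn: cdn black — skip
    web gray
      web→cdn: cdn black — skip
      mailer gray
        mailer→cdn: cdn black — skip
      mailer black
      web→cron: cron black — skip
      web→metrics: metrics black — skip
    web black
    ingest gray
      ingest→cdn: cdn black — skip
    ingest black
  search black
queue black
gateway gray
  gateway→queue: queue black — skip
  store gray
    auth gray
    auth black
  store black
gateway black
Every edge goes to a white or black vertex — no back edge, so the graph is acyclic.

No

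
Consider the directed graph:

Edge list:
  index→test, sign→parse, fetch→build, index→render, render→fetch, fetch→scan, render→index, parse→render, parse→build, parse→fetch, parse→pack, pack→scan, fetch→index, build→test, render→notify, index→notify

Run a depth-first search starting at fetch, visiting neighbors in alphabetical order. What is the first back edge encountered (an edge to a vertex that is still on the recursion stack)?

DFS from fetch (visiting neighbors in alphabetical order); mark gray on enter, black on exit:
fetch gray
  build gray
    test gray
    test black
  build black
  index gray
    notify gray
    notify black
    render gray
      render→fetch: fetch is gray → back edge
First back edge: render → fetch.

render->fetch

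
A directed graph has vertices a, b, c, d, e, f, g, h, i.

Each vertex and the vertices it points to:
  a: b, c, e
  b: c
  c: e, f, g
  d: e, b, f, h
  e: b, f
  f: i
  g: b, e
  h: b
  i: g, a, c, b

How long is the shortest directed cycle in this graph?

3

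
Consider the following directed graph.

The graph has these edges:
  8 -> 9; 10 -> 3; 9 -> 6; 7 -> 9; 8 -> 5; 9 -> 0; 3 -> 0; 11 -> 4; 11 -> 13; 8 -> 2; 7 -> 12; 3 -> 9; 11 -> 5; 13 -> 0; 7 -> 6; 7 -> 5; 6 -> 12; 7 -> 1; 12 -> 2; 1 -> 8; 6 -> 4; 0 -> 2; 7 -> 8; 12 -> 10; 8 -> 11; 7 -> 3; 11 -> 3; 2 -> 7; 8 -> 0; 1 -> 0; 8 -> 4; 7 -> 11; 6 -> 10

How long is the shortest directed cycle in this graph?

3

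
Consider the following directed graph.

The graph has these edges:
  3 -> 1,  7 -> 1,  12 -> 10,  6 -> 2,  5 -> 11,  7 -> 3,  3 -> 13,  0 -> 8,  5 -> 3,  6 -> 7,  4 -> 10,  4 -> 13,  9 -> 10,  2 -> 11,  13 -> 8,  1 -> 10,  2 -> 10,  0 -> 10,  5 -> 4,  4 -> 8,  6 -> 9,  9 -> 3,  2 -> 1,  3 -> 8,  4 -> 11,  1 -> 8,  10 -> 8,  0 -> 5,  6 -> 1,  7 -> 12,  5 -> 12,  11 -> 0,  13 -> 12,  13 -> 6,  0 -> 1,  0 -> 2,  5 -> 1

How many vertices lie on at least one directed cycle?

A vertex is on a directed cycle iff it belongs to a strongly connected component of size ≥ 2 (or has a self-loop).
The vertices on cycles are {0, 2, 3, 4, 5, 6, 7, 9, 11, 13} — 10 in total.

10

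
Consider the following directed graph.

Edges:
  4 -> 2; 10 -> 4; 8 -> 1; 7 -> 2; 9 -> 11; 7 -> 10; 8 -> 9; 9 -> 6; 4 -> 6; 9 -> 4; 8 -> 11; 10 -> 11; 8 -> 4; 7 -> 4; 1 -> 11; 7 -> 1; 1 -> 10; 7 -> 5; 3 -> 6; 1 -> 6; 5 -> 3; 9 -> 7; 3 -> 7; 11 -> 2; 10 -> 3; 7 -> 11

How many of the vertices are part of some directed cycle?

5

A vertex is on a directed cycle iff it belongs to a strongly connected component of size ≥ 2 (or has a self-loop).
The vertices on cycles are {1, 3, 5, 7, 10} — 5 in total.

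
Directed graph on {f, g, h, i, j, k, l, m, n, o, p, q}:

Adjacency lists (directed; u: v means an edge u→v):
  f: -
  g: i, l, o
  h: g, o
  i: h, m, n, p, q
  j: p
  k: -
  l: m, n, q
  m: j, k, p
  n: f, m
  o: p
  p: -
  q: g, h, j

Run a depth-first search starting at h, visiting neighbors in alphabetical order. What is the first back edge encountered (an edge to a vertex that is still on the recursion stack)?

DFS from h (visiting neighbors in alphabetical order); mark gray on enter, black on exit:
h gray
  g gray
    i gray
      i→h: h is gray → back edge
First back edge: i → h.

i→h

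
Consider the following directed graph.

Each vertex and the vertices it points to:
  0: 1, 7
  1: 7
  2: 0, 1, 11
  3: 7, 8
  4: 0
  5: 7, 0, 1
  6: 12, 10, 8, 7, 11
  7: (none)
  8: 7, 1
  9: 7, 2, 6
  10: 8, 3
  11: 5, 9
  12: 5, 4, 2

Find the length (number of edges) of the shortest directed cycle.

3

For each vertex v, BFS finds the shortest path from v back to v.
The shortest such closed walk is 2 → 11 → 9 → 2, length 3.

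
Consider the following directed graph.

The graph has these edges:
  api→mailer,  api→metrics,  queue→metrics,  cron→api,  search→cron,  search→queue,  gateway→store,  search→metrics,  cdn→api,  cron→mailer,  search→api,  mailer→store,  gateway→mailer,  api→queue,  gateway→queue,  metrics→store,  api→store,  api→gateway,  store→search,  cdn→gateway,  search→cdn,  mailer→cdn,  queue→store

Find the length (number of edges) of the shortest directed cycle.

For each vertex v, BFS finds the shortest path from v back to v.
The shortest such closed walk is search → queue → store → search, length 3.

3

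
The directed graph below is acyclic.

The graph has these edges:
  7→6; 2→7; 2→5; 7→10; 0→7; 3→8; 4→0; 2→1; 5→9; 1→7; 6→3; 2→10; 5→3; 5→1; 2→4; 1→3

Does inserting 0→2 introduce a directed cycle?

Yes

Adding 0→2 creates a cycle iff 2 can already reach 0.
Path from 2: 2 → 4 → 0.
So 2 → … → 0 → 2 is a cycle.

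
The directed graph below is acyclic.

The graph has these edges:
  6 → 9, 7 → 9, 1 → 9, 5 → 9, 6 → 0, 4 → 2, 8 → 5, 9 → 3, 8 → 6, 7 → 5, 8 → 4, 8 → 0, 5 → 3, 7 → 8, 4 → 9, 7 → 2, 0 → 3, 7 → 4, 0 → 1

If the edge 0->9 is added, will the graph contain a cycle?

No

Adding 0→9 creates a cycle iff 9 can already reach 0.
Explore from 9: no path reaches 0. The graph stays acyclic.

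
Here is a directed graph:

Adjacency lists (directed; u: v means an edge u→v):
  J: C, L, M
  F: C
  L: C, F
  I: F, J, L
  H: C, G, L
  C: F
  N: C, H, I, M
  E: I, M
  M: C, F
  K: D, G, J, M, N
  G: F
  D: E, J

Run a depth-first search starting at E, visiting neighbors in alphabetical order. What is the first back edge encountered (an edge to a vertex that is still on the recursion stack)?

C->F

DFS from E (visiting neighbors in alphabetical order); mark gray on enter, black on exit:
E gray
  I gray
    F gray
      C gray
        C→F: F is gray → back edge
First back edge: C → F.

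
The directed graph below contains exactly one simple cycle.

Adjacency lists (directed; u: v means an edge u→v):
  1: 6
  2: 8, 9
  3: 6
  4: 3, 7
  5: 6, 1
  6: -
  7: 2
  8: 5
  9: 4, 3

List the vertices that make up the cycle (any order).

DFS with gray/black marking from 4:
4 gray
  3 gray
    6 gray
    6 black
  3 black
  7 gray
    2 gray
      8 gray
        5 gray
          5→6: 6 black — skip
          1 gray
            1→6: 6 black — skip
          1 black
        5 black
      8 black
      9 gray
        9→4: 4 is gray → back edge
Back edge closes the cycle 4 → 7 → 2 → 9 → 4; its vertices are {2, 4, 7, 9}.

2, 4, 7, 9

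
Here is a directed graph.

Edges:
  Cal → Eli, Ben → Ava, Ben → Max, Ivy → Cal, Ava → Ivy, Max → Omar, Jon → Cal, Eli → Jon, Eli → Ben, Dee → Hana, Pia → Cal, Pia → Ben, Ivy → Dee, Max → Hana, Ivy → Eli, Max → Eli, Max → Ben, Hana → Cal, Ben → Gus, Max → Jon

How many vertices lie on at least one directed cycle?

A vertex is on a directed cycle iff it belongs to a strongly connected component of size ≥ 2 (or has a self-loop).
The vertices on cycles are {Ava, Ben, Cal, Dee, Eli, Ivy, Jon, Max, Hana} — 9 in total.

9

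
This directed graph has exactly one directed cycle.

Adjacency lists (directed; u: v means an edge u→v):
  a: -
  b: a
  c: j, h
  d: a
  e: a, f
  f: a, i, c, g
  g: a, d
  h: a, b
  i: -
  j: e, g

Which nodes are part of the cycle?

DFS with gray/black marking from f:
f gray
  a gray
  a black
  i gray
  i black
  c gray
    j gray
      e gray
        e→a: a black — skip
        e→f: f is gray → back edge
Back edge closes the cycle f → c → j → e → f; its vertices are {c, e, f, j}.

c, e, f, j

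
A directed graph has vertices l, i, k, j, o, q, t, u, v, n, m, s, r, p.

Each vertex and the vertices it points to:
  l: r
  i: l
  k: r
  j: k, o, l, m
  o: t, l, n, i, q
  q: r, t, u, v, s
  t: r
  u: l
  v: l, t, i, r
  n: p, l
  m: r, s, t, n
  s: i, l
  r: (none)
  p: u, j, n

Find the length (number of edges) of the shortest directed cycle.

2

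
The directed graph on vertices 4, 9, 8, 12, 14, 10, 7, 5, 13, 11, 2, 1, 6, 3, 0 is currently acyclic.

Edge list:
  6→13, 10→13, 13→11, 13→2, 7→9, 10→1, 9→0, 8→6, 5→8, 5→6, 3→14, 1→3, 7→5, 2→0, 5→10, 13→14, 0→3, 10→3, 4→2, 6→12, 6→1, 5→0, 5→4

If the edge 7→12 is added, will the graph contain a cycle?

No

Adding 7→12 creates a cycle iff 12 can already reach 7.
Explore from 12: no path reaches 7. The graph stays acyclic.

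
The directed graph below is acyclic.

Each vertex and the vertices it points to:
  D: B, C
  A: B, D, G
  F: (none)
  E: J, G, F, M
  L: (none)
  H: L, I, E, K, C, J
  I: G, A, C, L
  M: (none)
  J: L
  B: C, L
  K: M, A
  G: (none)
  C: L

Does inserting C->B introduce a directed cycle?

Yes

Adding C→B creates a cycle iff B can already reach C.
Path from B: B → C.
So B → … → C → B is a cycle.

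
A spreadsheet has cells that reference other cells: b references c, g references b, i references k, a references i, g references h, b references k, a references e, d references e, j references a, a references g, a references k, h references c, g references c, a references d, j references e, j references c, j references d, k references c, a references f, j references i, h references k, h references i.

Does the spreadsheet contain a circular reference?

DFS with white/gray/black marking, starting from a:
a gray
  d gray
    e gray
    e black
  d black
  k gray
    c gray
    c black
  k black
  g gray
    h gray
      h→c: c black — skip
      h→k: k black — skip
      i gray
        i→k: k black — skip
      i black
    h black
    b gray
      b→k: k black — skip
      b→c: c black — skip
    b black
    g→c: c black — skip
  g black
  a→i: i black — skip
  f gray
  f black
  a→e: e black — skip
a black
j gray
  j→c: c black — skip
  j→d: d black — skip
  j→i: i black — skip
  j→e: e black — skip
  j→a: a black — skip
j black
Every edge goes to a white or black vertex — no back edge, so the graph is acyclic.

No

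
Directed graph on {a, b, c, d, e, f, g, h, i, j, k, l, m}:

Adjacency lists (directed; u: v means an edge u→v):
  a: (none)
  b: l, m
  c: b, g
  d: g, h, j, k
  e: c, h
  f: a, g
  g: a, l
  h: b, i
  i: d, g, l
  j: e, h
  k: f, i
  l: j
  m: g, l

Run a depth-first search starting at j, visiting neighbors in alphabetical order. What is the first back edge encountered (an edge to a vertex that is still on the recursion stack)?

l→j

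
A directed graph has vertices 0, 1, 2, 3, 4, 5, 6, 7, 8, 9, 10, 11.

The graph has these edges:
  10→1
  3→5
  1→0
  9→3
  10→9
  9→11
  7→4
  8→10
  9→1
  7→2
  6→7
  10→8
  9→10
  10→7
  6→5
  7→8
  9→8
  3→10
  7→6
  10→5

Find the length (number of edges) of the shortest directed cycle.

For each vertex v, BFS finds the shortest path from v back to v.
The shortest such closed walk is 10 → 8 → 10, length 2.

2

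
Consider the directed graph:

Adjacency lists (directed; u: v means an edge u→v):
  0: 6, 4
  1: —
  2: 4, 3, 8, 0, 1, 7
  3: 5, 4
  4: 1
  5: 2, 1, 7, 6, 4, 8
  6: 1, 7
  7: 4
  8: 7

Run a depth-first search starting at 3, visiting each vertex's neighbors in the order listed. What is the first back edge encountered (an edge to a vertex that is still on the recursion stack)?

DFS from 3 (visiting each vertex's neighbors in the order listed); mark gray on enter, black on exit:
3 gray
  5 gray
    2 gray
      4 gray
        1 gray
        1 black
      4 black
      2→3: 3 is gray → back edge
First back edge: 2 → 3.

2→3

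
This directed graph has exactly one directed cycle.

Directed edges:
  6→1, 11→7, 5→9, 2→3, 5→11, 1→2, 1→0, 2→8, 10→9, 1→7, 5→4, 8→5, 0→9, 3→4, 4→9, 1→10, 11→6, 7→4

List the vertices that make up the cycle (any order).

1, 2, 5, 6, 8, 11

DFS with gray/black marking from 6:
6 gray
  1 gray
    7 gray
      4 gray
        9 gray
        9 black
      4 black
    7 black
    2 gray
      8 gray
        5 gray
          5→9: 9 black — skip
          11 gray
            11→7: 7 black — skip
            11→6: 6 is gray → back edge
Back edge closes the cycle 6 → 1 → 2 → 8 → 5 → 11 → 6; its vertices are {1, 2, 5, 6, 8, 11}.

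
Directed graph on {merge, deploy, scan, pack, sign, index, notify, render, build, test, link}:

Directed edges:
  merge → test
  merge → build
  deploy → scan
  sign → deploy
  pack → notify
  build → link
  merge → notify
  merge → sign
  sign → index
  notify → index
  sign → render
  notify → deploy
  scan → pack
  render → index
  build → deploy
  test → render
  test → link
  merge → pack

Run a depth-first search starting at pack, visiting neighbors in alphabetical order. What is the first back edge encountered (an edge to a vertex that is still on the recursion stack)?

scan->pack

DFS from pack (visiting neighbors in alphabetical order); mark gray on enter, black on exit:
pack gray
  notify gray
    deploy gray
      scan gray
        scan→pack: pack is gray → back edge
First back edge: scan → pack.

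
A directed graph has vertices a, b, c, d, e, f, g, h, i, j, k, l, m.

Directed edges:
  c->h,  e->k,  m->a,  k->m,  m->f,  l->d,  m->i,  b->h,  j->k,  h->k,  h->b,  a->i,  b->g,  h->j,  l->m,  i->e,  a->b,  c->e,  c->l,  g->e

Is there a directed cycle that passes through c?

No

c lies on a cycle iff there is a path from c back to itself.
Exploring from c, it never reaches itself; equivalently, its strongly connected component is a singleton.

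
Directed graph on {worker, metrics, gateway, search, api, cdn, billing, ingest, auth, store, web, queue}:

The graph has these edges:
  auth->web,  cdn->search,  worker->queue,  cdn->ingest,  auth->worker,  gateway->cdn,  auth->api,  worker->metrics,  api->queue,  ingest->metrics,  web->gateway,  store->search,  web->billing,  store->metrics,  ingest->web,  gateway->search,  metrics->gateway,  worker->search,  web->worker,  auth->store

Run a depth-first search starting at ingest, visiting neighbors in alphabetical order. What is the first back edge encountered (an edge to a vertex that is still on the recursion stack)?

DFS from ingest (visiting neighbors in alphabetical order); mark gray on enter, black on exit:
ingest gray
  metrics gray
    gateway gray
      cdn gray
        cdn→ingest: ingest is gray → back edge
First back edge: cdn → ingest.

cdn->ingest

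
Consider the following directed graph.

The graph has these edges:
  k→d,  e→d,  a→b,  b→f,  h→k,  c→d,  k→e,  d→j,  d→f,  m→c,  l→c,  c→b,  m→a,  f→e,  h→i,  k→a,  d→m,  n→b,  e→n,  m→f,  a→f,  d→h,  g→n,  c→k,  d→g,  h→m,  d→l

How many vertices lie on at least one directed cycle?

12

A vertex is on a directed cycle iff it belongs to a strongly connected component of size ≥ 2 (or has a self-loop).
The vertices on cycles are {a, b, c, d, e, f, g, h, k, l, m, n} — 12 in total.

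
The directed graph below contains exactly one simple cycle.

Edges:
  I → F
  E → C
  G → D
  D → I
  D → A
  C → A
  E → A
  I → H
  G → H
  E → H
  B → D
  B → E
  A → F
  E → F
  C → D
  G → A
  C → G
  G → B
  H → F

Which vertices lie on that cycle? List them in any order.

DFS with gray/black marking from C:
C gray
  A gray
    F gray
    F black
  A black
  D gray
    D→A: A black — skip
    I gray
      I→F: F black — skip
      H gray
        H→F: F black — skip
      H black
    I black
  D black
  G gray
    G→D: D black — skip
    B gray
      E gray
        E→F: F black — skip
        E→H: H black — skip
        E→A: A black — skip
        E→C: C is gray → back edge
Back edge closes the cycle C → G → B → E → C; its vertices are {B, C, E, G}.

B, C, E, G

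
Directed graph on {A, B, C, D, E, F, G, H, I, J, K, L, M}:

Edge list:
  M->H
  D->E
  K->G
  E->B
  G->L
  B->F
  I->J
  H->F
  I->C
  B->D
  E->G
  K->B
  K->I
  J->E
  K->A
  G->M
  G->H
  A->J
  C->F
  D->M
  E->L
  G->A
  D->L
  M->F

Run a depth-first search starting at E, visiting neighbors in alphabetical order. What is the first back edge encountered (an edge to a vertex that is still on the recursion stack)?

D→E

DFS from E (visiting neighbors in alphabetical order); mark gray on enter, black on exit:
E gray
  B gray
    D gray
      D→E: E is gray → back edge
First back edge: D → E.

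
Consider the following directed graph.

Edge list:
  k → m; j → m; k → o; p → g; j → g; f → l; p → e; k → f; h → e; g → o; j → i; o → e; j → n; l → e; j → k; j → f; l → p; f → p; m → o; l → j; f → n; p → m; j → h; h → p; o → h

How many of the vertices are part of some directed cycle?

9

A vertex is on a directed cycle iff it belongs to a strongly connected component of size ≥ 2 (or has a self-loop).
The vertices on cycles are {f, g, h, j, k, l, m, o, p} — 9 in total.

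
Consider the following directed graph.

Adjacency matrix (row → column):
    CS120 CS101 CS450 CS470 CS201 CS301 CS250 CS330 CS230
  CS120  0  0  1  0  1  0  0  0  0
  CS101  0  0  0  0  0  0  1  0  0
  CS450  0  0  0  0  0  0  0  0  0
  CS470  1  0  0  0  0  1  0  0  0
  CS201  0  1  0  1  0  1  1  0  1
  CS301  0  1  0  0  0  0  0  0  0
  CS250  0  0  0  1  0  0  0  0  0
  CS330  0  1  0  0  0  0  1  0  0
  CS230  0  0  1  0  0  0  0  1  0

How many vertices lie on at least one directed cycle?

8

A vertex is on a directed cycle iff it belongs to a strongly connected component of size ≥ 2 (or has a self-loop).
The vertices on cycles are {CS101, CS120, CS201, CS230, CS250, CS301, CS330, CS470} — 8 in total.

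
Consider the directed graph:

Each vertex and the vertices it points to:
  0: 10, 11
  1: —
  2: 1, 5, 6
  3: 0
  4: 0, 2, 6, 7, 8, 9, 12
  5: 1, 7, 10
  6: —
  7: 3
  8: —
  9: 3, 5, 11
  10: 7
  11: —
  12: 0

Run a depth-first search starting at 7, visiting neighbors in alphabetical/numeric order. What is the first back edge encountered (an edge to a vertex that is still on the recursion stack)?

10->7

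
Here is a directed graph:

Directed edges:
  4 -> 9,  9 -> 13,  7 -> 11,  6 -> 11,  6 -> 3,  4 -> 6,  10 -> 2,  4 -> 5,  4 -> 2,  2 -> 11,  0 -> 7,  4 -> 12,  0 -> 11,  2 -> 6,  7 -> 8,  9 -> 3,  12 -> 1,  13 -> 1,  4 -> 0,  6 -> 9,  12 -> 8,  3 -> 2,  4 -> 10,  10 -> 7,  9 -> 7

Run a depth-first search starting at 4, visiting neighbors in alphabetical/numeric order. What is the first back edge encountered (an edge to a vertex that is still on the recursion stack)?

3→2

DFS from 4 (visiting neighbors in alphabetical/numeric order); mark gray on enter, black on exit:
4 gray
  0 gray
    7 gray
      8 gray
      8 black
      11 gray
      11 black
    7 black
    0→11: 11 black — skip
  0 black
  2 gray
    6 gray
      3 gray
        3→2: 2 is gray → back edge
First back edge: 3 → 2.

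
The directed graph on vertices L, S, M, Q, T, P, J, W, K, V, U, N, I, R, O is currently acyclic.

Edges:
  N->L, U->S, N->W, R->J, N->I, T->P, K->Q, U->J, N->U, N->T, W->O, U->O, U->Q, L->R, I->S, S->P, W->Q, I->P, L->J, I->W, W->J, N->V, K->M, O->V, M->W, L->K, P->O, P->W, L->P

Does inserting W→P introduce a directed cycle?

Yes

Adding W→P creates a cycle iff P can already reach W.
Path from P: P → W.
So P → … → W → P is a cycle.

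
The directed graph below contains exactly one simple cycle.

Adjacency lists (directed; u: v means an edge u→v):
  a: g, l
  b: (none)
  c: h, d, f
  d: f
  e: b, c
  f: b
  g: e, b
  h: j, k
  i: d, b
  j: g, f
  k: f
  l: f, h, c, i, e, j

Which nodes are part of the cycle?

DFS with gray/black marking from c:
c gray
  h gray
    j gray
      g gray
        e gray
          b gray
          b black
          e→c: c is gray → back edge
Back edge closes the cycle c → h → j → g → e → c; its vertices are {c, e, g, h, j}.

c, e, g, h, j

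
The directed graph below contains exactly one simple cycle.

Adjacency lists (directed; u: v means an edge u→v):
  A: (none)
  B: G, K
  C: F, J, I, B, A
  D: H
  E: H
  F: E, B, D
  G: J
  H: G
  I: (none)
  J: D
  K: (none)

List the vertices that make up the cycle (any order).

D, G, H, J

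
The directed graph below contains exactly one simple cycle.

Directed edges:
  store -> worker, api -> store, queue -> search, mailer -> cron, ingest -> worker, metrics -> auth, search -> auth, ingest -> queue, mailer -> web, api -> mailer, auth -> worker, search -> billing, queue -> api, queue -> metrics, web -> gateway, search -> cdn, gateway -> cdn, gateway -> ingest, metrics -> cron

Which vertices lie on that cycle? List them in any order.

api, web, queue, ingest, mailer, gateway

DFS with gray/black marking from queue:
queue gray
  metrics gray
    auth gray
      worker gray
      worker black
    auth black
    cron gray
    cron black
  metrics black
  search gray
    cdn gray
    cdn black
    billing gray
    billing black
    search→auth: auth black — skip
  search black
  api gray
    store gray
      store→worker: worker black — skip
    store black
    mailer gray
      mailer→cron: cron black — skip
      web gray
        gateway gray
          ingest gray
            ingest→queue: queue is gray → back edge
Back edge closes the cycle queue → api → mailer → web → gateway → ingest → queue; its vertices are {api, web, queue, ingest, mailer, gateway}.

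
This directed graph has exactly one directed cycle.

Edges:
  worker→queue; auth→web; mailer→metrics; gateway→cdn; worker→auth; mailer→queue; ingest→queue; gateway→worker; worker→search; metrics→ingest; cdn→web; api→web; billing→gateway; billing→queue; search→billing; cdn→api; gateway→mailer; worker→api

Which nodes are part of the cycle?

search, worker, billing, gateway

DFS with gray/black marking from gateway:
gateway gray
  mailer gray
    metrics gray
      ingest gray
        queue gray
        queue black
      ingest black
    metrics black
    mailer→queue: queue black — skip
  mailer black
  cdn gray
    api gray
      web gray
      web black
    api black
    cdn→web: web black — skip
  cdn black
  worker gray
    worker→api: api black — skip
    search gray
      billing gray
        billing→gateway: gateway is gray → back edge
Back edge closes the cycle gateway → worker → search → billing → gateway; its vertices are {search, worker, billing, gateway}.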